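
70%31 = 8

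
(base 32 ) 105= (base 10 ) 1029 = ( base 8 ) 2005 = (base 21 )270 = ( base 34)u9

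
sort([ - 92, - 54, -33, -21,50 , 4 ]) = [ - 92, - 54,-33,  -  21, 4,  50 ]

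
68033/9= 7559 + 2/9 = 7559.22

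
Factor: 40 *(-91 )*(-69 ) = 251160 =2^3*3^1*5^1*7^1*13^1*23^1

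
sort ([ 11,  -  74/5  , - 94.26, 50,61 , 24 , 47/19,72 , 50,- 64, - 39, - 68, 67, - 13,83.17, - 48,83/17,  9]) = [  -  94.26, - 68,-64,  -  48, - 39, - 74/5, - 13, 47/19,83/17,9, 11, 24, 50 , 50,61,67,72, 83.17] 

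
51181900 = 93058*550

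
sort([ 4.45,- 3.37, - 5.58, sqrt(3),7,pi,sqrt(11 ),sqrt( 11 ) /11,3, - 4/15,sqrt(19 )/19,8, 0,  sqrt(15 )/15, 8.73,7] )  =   [  -  5.58,  -  3.37,-4/15,0,sqrt( 19)/19, sqrt(15 )/15,sqrt( 11)/11,  sqrt (3),3,pi,sqrt( 11),4.45,7,7, 8,8.73 ] 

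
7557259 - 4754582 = 2802677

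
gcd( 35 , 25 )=5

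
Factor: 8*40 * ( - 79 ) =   -  2^6 * 5^1*79^1 = -25280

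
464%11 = 2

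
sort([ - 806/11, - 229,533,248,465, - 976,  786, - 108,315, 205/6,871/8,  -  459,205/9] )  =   [ - 976, - 459, - 229, - 108, - 806/11,205/9,205/6,871/8,248,  315,  465, 533 , 786]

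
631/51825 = 631/51825 = 0.01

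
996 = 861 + 135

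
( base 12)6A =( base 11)75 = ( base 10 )82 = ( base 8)122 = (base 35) 2C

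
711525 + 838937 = 1550462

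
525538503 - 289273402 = 236265101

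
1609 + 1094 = 2703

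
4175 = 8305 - 4130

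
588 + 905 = 1493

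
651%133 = 119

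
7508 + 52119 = 59627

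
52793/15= 52793/15  =  3519.53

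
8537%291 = 98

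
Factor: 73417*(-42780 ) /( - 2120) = 157038963/106 = 2^(-1)*3^1*23^1*31^1*53^ ( - 1)*73417^1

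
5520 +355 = 5875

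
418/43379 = 418/43379 = 0.01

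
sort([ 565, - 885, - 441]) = [ - 885,- 441, 565]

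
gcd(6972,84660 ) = 996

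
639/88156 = 639/88156 = 0.01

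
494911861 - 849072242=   -  354160381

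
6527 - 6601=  - 74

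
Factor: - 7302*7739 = -2^1*3^1*71^1*109^1*1217^1 = -56510178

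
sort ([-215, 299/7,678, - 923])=[ - 923, - 215, 299/7, 678] 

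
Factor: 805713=3^1 * 23^1 * 11677^1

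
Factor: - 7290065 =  - 5^1 * 379^1*3847^1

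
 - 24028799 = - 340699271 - - 316670472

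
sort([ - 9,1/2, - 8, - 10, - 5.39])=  [-10, - 9,  -  8, - 5.39, 1/2 ]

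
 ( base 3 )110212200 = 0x24ab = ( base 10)9387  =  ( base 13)4371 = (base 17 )1f83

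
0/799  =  0 =0.00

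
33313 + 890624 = 923937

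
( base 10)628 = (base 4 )21310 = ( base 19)1e1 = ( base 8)1164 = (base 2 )1001110100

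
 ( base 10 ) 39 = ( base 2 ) 100111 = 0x27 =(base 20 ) 1J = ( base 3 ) 1110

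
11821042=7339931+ 4481111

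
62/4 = 15 + 1/2 = 15.50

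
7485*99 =741015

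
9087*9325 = 84736275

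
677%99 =83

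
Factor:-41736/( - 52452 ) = 74/93=2^1*3^( - 1)* 31^ ( - 1 ) * 37^1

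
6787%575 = 462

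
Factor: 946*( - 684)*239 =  - 2^3*3^2*11^1*19^1*43^1 * 239^1 = -154648296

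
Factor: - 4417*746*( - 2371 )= 7812639422= 2^1*7^1*373^1*631^1*2371^1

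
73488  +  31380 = 104868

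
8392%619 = 345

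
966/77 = 12 + 6/11= 12.55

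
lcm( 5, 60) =60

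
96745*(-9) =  - 870705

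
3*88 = 264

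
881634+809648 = 1691282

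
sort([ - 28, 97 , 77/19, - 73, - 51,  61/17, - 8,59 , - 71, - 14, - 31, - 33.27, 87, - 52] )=[ - 73, - 71 , - 52, - 51, - 33.27, - 31, - 28,  -  14  , - 8,61/17, 77/19,59,87, 97 ] 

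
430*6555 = 2818650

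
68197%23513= 21171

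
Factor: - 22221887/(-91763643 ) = 3^(-1 )*19^1 * 23^1*211^1*241^1 *30587881^(-1)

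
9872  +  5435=15307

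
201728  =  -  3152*(  -  64) 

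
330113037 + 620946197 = 951059234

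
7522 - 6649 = 873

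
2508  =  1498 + 1010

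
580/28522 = 290/14261 =0.02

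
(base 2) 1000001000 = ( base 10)520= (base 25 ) KK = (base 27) J7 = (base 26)k0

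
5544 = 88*63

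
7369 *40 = 294760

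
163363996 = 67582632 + 95781364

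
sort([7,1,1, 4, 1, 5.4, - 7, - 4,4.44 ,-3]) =[-7,  -  4  , - 3,1 , 1, 1 , 4,4.44, 5.4 , 7 ] 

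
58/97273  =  58/97273  =  0.00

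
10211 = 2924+7287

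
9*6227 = 56043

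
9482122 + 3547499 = 13029621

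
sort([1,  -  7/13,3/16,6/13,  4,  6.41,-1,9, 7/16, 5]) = [ - 1, - 7/13, 3/16,7/16, 6/13, 1, 4,5,6.41,9 ]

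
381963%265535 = 116428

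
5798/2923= 5798/2923 = 1.98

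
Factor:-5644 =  - 2^2*17^1*83^1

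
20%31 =20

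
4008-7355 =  - 3347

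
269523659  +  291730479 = 561254138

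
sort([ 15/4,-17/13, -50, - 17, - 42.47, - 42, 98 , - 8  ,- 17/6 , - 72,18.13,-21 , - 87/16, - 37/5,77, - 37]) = [ - 72 , - 50, - 42.47, - 42 , - 37, - 21, - 17, - 8, - 37/5, - 87/16, - 17/6, - 17/13,  15/4,  18.13,77,98] 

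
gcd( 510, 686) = 2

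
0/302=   0 = 0.00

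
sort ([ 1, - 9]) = [ - 9, 1] 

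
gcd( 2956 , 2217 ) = 739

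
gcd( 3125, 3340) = 5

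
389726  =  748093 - 358367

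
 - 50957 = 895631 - 946588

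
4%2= 0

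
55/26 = 2+3/26 = 2.12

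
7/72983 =7/72983 = 0.00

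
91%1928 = 91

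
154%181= 154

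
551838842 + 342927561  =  894766403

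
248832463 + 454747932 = 703580395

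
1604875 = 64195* 25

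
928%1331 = 928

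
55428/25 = 2217 + 3/25 = 2217.12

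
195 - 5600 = -5405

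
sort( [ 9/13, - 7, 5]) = [ - 7,9/13,5] 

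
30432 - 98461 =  - 68029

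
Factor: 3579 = 3^1 * 1193^1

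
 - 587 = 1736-2323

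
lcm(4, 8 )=8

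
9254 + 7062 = 16316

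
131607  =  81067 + 50540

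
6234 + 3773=10007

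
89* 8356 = 743684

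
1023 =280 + 743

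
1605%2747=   1605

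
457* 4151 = 1897007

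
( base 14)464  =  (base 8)1550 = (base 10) 872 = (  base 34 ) pm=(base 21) 1KB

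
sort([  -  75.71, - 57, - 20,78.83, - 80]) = [ - 80, - 75.71,-57, - 20,78.83 ]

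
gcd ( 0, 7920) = 7920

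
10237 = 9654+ 583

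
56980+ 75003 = 131983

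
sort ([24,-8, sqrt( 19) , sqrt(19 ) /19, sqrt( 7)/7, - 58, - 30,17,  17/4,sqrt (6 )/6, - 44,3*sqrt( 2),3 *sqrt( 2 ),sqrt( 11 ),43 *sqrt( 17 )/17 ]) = [ -58 , - 44, - 30, - 8,sqrt( 19) /19, sqrt(7 )/7,  sqrt( 6 )/6,sqrt(11 ), 3*sqrt(2 ),3*sqrt(2 ),17/4,sqrt( 19 ), 43*sqrt ( 17 ) /17,17,24]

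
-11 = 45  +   - 56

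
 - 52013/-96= 541  +  77/96 = 541.80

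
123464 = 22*5612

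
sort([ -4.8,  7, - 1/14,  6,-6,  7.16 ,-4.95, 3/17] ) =[ - 6, - 4.95,-4.8 , - 1/14, 3/17, 6,  7, 7.16]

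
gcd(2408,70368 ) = 8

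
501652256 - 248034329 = 253617927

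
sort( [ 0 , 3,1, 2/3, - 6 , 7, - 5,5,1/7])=[ - 6, - 5, 0,1/7, 2/3,1,3, 5,7 ] 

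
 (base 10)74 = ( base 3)2202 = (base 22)38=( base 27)2k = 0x4A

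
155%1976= 155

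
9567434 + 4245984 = 13813418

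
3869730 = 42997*90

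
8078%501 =62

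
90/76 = 45/38 = 1.18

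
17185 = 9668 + 7517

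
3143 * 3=9429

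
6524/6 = 1087 + 1/3 = 1087.33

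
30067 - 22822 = 7245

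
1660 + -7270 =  - 5610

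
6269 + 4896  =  11165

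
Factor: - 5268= -2^2*3^1 * 439^1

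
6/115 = 6/115 = 0.05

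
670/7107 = 670/7107 = 0.09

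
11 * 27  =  297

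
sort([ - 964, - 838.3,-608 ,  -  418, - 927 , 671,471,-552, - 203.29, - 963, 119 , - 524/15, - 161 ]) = [-964, - 963,-927,-838.3,-608, -552,-418, - 203.29,-161,-524/15,119,471 , 671 ] 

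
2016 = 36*56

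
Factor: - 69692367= - 3^1*17^1*1366517^1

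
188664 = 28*6738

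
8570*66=565620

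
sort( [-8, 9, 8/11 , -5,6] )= [ - 8, - 5, 8/11, 6,9]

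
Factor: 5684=2^2*7^2*29^1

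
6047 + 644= 6691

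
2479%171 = 85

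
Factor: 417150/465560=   405/452  =  2^(-2)*3^4*5^1*113^( - 1 ) 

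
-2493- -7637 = 5144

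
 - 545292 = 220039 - 765331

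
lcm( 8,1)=8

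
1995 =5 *399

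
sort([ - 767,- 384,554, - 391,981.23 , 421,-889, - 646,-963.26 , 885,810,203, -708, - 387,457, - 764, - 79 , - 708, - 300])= [ - 963.26, - 889,-767 , - 764,  -  708, - 708, - 646, - 391, - 387,  -  384,-300, - 79, 203,421,457,554, 810,885,981.23]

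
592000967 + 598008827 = 1190009794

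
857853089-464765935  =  393087154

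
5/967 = 5/967  =  0.01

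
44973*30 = 1349190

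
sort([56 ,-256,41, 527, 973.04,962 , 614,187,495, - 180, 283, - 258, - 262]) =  [-262,-258, - 256, - 180,41,56, 187,283, 495, 527, 614,962, 973.04 ] 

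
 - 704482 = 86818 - 791300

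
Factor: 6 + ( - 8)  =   - 2^1=   -  2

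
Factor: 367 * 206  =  75602= 2^1*103^1*367^1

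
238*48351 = 11507538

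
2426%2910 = 2426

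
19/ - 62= - 19/62 = -  0.31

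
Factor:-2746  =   - 2^1*1373^1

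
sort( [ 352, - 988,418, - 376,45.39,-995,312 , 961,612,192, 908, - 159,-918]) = [-995, - 988, - 918,-376 , - 159,45.39 , 192, 312,352,418, 612 , 908,961]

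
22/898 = 11/449=0.02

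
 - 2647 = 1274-3921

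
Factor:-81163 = -81163^1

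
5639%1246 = 655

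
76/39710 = 2/1045 = 0.00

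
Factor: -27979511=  - 7^1*37^1*59^1*1831^1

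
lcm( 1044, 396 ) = 11484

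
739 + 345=1084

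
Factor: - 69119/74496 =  -2^( - 8)*3^(-1 )*97^ (-1)*69119^1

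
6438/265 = 24+ 78/265 = 24.29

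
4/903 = 4/903 = 0.00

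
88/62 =44/31=1.42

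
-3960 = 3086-7046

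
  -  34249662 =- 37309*918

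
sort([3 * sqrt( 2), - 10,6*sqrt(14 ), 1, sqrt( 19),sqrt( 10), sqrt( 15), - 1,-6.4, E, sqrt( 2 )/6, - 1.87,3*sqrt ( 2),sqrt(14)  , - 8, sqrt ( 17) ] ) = [ - 10, - 8,  -  6.4, - 1.87, - 1, sqrt(2)/6,1,E, sqrt(10 ),sqrt(14 ), sqrt( 15), sqrt( 17),3*sqrt(2 ), 3 * sqrt(2), sqrt( 19),6  *  sqrt(14 ) ] 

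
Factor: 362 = 2^1*181^1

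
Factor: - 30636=  -  2^2*3^2*23^1*37^1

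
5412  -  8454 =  - 3042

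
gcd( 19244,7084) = 4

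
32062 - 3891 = 28171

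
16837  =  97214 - 80377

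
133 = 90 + 43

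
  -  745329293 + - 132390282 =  - 877719575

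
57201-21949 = 35252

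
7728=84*92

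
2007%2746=2007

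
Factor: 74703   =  3^1*37^1*673^1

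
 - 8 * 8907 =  - 71256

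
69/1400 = 69/1400=0.05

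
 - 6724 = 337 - 7061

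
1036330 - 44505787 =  - 43469457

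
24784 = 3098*8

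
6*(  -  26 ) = -156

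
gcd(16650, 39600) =450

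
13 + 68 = 81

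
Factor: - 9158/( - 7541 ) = 2^1*19^1*241^1*7541^ ( - 1)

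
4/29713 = 4/29713 = 0.00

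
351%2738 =351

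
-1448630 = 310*( - 4673 ) 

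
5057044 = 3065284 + 1991760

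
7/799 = 7/799 = 0.01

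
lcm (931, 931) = 931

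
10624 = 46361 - 35737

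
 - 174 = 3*(-58 ) 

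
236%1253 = 236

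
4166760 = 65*64104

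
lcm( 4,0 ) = 0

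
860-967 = - 107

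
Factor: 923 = 13^1 *71^1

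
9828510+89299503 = 99128013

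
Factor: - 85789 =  - 11^2 * 709^1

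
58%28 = 2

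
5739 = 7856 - 2117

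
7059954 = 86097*82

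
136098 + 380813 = 516911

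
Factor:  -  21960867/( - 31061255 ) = 3^1*5^( - 1 )*433^ ( - 1)*1993^1*3673^1 * 14347^( - 1)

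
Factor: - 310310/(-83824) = 2^(-3)*5^1 * 7^1 * 11^1*13^(  -  1)= 385/104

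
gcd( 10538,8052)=22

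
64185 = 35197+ 28988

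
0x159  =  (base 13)207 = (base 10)345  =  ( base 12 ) 249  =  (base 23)F0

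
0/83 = 0 = 0.00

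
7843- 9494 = -1651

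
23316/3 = 7772 = 7772.00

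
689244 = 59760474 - 59071230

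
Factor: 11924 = 2^2*11^1 *271^1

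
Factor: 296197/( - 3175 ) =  - 5^( - 2)*11^1*127^( - 1)*26927^1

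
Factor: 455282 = 2^1 *233^1*977^1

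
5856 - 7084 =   -  1228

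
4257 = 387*11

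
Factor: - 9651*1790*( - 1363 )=2^1  *3^1*5^1*29^1*47^1 *179^1 *3217^1  =  23546220270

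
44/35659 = 44/35659 = 0.00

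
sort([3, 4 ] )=[ 3, 4 ] 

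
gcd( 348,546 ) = 6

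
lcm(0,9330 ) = 0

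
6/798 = 1/133=   0.01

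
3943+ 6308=10251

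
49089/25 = 1963+ 14/25 = 1963.56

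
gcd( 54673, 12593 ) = 1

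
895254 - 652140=243114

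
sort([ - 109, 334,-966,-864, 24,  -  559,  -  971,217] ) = [ - 971,- 966,-864, - 559, - 109, 24, 217, 334]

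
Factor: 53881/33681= 3^( - 1)*103^( - 1 )*109^( - 1)*53881^1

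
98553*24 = 2365272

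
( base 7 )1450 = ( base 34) GU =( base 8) 1076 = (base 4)20332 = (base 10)574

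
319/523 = 319/523 = 0.61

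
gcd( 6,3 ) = 3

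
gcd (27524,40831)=7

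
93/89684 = 93/89684 =0.00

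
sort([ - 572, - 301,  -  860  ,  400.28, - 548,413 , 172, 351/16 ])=[ - 860 , - 572, - 548,  -  301, 351/16,172, 400.28, 413]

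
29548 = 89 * 332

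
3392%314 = 252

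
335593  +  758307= 1093900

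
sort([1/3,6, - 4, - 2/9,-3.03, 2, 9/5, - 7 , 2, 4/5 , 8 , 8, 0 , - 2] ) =[ - 7, - 4  , - 3.03, - 2, - 2/9,0 , 1/3,  4/5,9/5, 2, 2, 6 , 8, 8]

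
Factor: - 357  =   - 3^1 * 7^1*17^1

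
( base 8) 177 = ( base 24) 57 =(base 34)3P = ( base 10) 127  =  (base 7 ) 241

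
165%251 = 165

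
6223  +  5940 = 12163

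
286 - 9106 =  - 8820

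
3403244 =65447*52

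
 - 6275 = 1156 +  - 7431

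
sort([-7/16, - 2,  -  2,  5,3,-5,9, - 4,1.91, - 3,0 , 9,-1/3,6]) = [- 5,-4, - 3, - 2,-2, - 7/16,-1/3,0, 1.91,3,5,6,9 , 9 ]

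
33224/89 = 33224/89 = 373.30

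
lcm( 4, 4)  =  4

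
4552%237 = 49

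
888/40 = 111/5 = 22.20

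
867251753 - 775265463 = 91986290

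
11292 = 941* 12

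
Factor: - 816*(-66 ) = 2^5*3^2 * 11^1*17^1 = 53856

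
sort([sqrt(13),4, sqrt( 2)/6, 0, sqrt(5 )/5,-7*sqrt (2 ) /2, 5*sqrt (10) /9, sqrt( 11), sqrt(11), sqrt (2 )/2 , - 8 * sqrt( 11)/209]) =[ - 7 * sqrt( 2)/2,- 8 * sqrt( 11 ) /209, 0, sqrt( 2 )/6, sqrt( 5)/5 , sqrt(2)/2,  5*sqrt( 10) /9,sqrt(11), sqrt( 11 ), sqrt( 13), 4]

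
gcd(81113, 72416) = 1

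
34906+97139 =132045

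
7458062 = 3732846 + 3725216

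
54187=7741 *7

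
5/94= 5/94 = 0.05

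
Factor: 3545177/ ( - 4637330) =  - 2^( - 1 )*5^( - 1)*19^(-1)*24407^( - 1 )*3545177^1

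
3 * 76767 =230301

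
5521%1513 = 982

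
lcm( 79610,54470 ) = 1034930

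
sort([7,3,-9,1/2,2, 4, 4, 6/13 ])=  [ -9,6/13,1/2, 2,3, 4, 4,  7]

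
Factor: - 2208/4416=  - 1/2  =  -2^( - 1) 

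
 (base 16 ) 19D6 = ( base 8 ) 14726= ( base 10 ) 6614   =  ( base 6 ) 50342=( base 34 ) 5OI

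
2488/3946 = 1244/1973  =  0.63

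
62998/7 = 8999+5/7 = 8999.71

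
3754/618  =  6+23/309=6.07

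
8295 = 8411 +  - 116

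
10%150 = 10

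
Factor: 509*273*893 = 124088601  =  3^1*7^1 * 13^1 * 19^1*47^1*509^1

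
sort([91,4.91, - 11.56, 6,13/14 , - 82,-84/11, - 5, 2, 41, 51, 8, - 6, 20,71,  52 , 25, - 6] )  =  [ - 82, - 11.56,-84/11, - 6, - 6, - 5, 13/14, 2, 4.91, 6, 8,20,  25, 41, 51, 52, 71, 91 ] 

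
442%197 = 48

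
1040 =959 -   -  81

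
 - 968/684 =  - 242/171 = - 1.42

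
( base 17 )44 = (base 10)72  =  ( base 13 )57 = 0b1001000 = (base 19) 3F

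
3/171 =1/57 = 0.02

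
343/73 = 4  +  51/73 = 4.70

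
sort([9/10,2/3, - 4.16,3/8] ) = [ - 4.16,3/8 , 2/3,9/10 ]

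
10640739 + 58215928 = 68856667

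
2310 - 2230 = 80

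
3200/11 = 290 + 10/11 = 290.91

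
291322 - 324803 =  - 33481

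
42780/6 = 7130 = 7130.00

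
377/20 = 377/20 = 18.85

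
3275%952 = 419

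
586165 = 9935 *59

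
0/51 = 0  =  0.00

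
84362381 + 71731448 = 156093829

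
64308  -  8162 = 56146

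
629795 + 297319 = 927114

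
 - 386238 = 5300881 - 5687119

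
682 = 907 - 225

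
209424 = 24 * 8726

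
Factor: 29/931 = 7^(  -  2)*19^( - 1)*29^1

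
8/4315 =8/4315  =  0.00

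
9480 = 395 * 24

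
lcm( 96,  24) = 96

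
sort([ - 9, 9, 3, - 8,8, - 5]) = [ - 9,-8 ,-5, 3, 8, 9] 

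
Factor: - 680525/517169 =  - 5^2*163^1*167^1*517169^(-1 )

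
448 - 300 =148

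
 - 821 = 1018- 1839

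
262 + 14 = 276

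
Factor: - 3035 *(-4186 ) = 2^1*5^1*7^1*13^1*  23^1*607^1 =12704510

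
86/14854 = 43/7427 = 0.01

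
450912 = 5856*77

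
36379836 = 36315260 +64576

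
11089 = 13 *853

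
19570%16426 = 3144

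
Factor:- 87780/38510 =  - 2^1*3^1*7^1*11^1*19^1*3851^(-1) = -  8778/3851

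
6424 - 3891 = 2533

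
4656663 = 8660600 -4003937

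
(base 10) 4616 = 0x1208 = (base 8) 11010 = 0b1001000001000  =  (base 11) 3517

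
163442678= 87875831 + 75566847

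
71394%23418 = 1140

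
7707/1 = 7707 = 7707.00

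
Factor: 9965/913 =5^1*11^(- 1 )*83^( - 1)*1993^1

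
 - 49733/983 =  - 49733/983=- 50.59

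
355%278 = 77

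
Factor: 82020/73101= 27340/24367 = 2^2*5^1*7^(-1 )*59^(-2 )*1367^1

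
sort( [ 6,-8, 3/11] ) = [ - 8,3/11,6 ]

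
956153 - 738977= 217176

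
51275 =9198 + 42077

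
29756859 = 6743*4413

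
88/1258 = 44/629=0.07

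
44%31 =13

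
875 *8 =7000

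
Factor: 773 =773^1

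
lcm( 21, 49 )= 147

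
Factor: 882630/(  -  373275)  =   - 2^1*5^(-1 )*79^( - 1)*467^1 = - 934/395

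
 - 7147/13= - 7147/13 = - 549.77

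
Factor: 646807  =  7^1*92401^1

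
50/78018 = 25/39009 = 0.00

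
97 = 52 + 45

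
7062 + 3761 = 10823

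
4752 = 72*66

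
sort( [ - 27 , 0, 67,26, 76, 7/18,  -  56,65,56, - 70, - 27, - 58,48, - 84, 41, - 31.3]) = [  -  84,-70, - 58 ,  -  56, - 31.3 ,  -  27, - 27 , 0 , 7/18, 26,41,48, 56,65,  67, 76 ]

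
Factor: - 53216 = -2^5*1663^1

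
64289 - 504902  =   - 440613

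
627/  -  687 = -1 + 20/229 = - 0.91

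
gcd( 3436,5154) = 1718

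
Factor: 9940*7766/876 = 2^1*3^( - 1 )*5^1*7^1* 11^1 * 71^1*73^( - 1 )* 353^1  =  19298510/219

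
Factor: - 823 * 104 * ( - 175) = 2^3*5^2*7^1*13^1*823^1= 14978600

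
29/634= 29/634   =  0.05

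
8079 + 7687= 15766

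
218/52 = 109/26  =  4.19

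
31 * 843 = 26133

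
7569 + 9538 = 17107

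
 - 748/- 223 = 3 + 79/223=3.35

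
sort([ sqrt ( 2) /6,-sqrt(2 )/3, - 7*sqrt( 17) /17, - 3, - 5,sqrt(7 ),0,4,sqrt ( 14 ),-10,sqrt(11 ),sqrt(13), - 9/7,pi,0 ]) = [ - 10,  -  5, - 3, - 7*sqrt(17 )/17, - 9/7, - sqrt( 2 ) /3,0,0,  sqrt(2)/6,  sqrt( 7),pi,  sqrt( 11), sqrt(13),sqrt(14 ),4] 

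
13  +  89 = 102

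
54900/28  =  13725/7 = 1960.71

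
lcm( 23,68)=1564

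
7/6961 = 7/6961=0.00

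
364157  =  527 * 691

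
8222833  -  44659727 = -36436894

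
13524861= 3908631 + 9616230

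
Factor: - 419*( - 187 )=78353 =11^1*17^1*419^1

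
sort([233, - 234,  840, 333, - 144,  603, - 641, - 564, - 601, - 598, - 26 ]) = [ - 641,-601,- 598,-564, - 234, - 144, - 26,233,333, 603 , 840]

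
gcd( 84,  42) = 42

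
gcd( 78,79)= 1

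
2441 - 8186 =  - 5745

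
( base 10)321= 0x141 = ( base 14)18D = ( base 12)229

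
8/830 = 4/415 = 0.01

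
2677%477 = 292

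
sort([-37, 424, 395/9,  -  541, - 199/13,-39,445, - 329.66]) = [ - 541,-329.66, -39, - 37, - 199/13,395/9,424 , 445] 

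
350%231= 119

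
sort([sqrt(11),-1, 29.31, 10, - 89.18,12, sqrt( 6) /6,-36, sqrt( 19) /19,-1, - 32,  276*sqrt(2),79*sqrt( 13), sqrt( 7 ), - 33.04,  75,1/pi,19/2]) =[ - 89.18, - 36, - 33.04,-32, - 1, - 1,sqrt( 19 )/19, 1/pi,  sqrt( 6) /6, sqrt (7),  sqrt( 11 ), 19/2,10,  12,29.31, 75,79 * sqrt( 13 ),276*sqrt (2 ) ] 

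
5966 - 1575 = 4391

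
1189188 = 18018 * 66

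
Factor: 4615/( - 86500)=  - 2^( - 2) * 5^(-2) * 13^1*71^1*173^(  -  1 )=-923/17300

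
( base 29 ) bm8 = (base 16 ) 26a9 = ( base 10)9897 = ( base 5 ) 304042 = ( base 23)IG7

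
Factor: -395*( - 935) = 369325 = 5^2*11^1 *17^1*79^1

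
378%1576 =378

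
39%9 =3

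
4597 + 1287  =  5884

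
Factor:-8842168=-2^3*1105271^1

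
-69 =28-97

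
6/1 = 6  =  6.00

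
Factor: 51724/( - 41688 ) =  -2^(-1)*3^( - 3)*67^1=- 67/54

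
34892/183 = 190  +  2/3= 190.67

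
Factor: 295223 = 37^1 * 79^1 *101^1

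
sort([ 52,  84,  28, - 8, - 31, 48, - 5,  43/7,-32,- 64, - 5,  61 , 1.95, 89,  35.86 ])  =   [ - 64,-32,  -  31, - 8, - 5, - 5 , 1.95,  43/7,  28,35.86,48,52, 61, 84,89]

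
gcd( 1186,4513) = 1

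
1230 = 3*410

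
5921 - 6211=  - 290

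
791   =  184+607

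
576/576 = 1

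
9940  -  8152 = 1788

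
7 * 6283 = 43981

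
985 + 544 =1529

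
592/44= 148/11 = 13.45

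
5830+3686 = 9516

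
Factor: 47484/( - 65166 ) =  - 7914/10861 = - 2^1*3^1 * 1319^1 * 10861^(-1 )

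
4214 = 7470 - 3256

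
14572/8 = 3643/2 = 1821.50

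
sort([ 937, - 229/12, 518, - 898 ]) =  [ -898,-229/12, 518, 937] 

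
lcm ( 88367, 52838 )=5125286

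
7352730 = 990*7427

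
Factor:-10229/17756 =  - 53/92 = -2^(-2 )*23^( - 1 )*53^1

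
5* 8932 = 44660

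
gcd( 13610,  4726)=2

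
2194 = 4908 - 2714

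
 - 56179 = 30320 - 86499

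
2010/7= 2010/7 = 287.14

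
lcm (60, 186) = 1860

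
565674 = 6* 94279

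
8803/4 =2200 + 3/4 = 2200.75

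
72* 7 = 504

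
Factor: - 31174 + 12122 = - 2^2*11^1*433^1  =  - 19052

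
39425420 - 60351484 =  - 20926064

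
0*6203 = 0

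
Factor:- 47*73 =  - 3431= - 47^1 * 73^1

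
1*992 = 992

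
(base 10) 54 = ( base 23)28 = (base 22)2a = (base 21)2c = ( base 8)66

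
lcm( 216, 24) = 216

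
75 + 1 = 76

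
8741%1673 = 376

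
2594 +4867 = 7461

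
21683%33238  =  21683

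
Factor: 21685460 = 2^2*5^1*19^1*149^1*383^1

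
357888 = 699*512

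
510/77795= 102/15559 = 0.01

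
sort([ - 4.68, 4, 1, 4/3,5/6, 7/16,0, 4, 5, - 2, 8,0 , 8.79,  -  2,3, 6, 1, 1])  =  [ - 4.68,  -  2, - 2 , 0,0,7/16,5/6, 1,1,1,4/3,3 , 4,4,5, 6, 8, 8.79] 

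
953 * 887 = 845311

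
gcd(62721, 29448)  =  9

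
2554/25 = 102 + 4/25 = 102.16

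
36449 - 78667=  - 42218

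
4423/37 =4423/37 = 119.54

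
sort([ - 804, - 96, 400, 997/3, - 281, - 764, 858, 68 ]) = [ - 804, - 764, - 281, - 96,68,997/3 , 400,858 ] 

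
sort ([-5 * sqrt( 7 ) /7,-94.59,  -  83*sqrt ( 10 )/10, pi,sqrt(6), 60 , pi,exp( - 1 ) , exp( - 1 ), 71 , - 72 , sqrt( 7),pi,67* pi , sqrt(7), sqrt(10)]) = [ - 94.59, - 72, - 83*sqrt(10 ) /10, - 5*sqrt(7) /7,exp (- 1), exp(-1), sqrt ( 6 ), sqrt( 7), sqrt( 7) , pi,pi,pi, sqrt(10),60, 71, 67*pi ]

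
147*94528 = 13895616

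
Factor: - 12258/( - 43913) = 2^1*3^3*227^1*43913^(- 1)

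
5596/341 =5596/341=16.41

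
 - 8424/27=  - 312 = - 312.00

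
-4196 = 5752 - 9948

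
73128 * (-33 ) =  -2413224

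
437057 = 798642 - 361585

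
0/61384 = 0  =  0.00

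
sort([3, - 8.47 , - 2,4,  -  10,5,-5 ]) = [-10, - 8.47, - 5, - 2,3, 4 , 5] 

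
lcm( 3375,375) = 3375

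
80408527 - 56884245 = 23524282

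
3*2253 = 6759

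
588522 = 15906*37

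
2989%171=82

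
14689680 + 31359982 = 46049662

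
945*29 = 27405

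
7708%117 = 103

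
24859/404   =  24859/404 = 61.53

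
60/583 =60/583 = 0.10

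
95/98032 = 95/98032 = 0.00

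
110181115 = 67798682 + 42382433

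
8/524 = 2/131 = 0.02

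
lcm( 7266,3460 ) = 72660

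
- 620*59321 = -36779020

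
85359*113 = 9645567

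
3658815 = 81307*45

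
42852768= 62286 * 688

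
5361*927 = 4969647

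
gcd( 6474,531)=3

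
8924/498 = 17 + 229/249 =17.92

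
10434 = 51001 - 40567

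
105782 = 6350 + 99432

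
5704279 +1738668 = 7442947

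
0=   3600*0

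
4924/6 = 820  +  2/3 = 820.67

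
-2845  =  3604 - 6449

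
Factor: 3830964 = 2^2*3^1*131^1*2437^1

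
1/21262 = 1/21262 = 0.00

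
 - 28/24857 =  - 4/3551 = -0.00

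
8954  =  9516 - 562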